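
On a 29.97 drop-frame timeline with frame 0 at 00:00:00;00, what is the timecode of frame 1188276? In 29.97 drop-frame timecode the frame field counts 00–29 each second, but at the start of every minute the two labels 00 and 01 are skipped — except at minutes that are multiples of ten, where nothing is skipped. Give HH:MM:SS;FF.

11:00:48;24

Each 10-minute DF block holds 10 × 60 × 30 − 9 × 2 = 17982 frames. 1188276 ÷ 17982 → 66 full blocks, remainder 1464.
Within the partial block the first minute is 1800 frames and each further minute 1798, so 0 further minute boundaries passed. Total skipped labels = 18 × 66 + 2 × 0 = 1188.
Non-drop label index = 1188276 + 1188 = 1189464; at 30 labels/s that is 11:00:48:24, i.e. DF 11:00:48;24.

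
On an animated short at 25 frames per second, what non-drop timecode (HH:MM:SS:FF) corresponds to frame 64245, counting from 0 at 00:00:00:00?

64245 ÷ 25 = 2569 full seconds, remainder 20 frames.
2569 s = 0 h 42 min 49 s.
Timecode: 00:42:49:20.

00:42:49:20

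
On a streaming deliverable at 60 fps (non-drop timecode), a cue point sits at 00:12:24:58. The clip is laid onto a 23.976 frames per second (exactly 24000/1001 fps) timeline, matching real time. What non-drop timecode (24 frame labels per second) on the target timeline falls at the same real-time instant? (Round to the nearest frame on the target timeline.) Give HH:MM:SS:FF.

00:12:24:05

Source frame index: (0×3600 + 12×60 + 24) × 60 + 58 = 44698.
Real time: 44698 / (60) = 22349/30 s.
Target frame: (22349/30) × (24000/1001) = 17879200/1001 ≈ 17861.339 → 17861.
At 24 labels/s: frame 17861 → 00:12:24:05.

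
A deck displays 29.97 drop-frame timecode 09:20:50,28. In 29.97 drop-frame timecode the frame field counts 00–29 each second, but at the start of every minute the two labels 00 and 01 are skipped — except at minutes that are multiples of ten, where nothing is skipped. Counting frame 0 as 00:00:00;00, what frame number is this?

1008520

Complete 10-minute blocks: 56, each 17982 frames → 1006992.
Remaining 0 whole minutes in the current block: 0 frames.
Within the current minute: 50 × 30 + 28 = 1528. Total = 1006992 + 0 + 1528 = 1008520.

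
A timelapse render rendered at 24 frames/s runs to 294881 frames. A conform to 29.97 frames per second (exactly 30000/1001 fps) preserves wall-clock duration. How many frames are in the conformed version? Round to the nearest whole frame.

Frames at target rate = 294881 × (30000/1001) / (24) = 368601250/1001 ≈ 368233.017.
Nearest whole frame: 368233.

368233 frames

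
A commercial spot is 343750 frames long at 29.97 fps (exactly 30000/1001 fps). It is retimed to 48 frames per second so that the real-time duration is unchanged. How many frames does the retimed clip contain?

550550 frames

Target frames = source frames × (target rate / source rate) = 343750 × (48)/(30000/1001) = 343750 × 1001/625 = 550550.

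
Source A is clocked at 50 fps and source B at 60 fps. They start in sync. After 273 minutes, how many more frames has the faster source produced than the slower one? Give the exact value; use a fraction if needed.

163800 frames

273 min = 16380 s.
A emits 50 × 16380 = 819000 frames; B emits 60 × 16380 = 982800.
Difference = 163800 frames; B is ahead of A.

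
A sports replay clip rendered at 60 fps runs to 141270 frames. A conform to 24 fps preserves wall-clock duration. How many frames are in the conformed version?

Target frames = source frames × (target rate / source rate) = 141270 × (24)/(60) = 141270 × 2/5 = 56508.

56508 frames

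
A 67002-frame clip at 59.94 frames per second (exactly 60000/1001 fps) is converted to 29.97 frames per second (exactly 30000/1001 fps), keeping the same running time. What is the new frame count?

33501 frames

Target frames = source frames × (target rate / source rate) = 67002 × (30000/1001)/(60000/1001) = 67002 × 1/2 = 33501.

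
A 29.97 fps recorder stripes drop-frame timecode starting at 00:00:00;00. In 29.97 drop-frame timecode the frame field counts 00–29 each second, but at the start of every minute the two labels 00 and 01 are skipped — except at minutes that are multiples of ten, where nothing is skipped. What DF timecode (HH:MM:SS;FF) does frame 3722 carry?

00:02:04;06

Each 10-minute DF block holds 10 × 60 × 30 − 9 × 2 = 17982 frames. 3722 ÷ 17982 → 0 full blocks, remainder 3722.
Within the partial block the first minute is 1800 frames and each further minute 1798, so 2 further minute boundaries passed. Total skipped labels = 18 × 0 + 2 × 2 = 4.
Non-drop label index = 3722 + 4 = 3726; at 30 labels/s that is 00:02:04:06, i.e. DF 00:02:04;06.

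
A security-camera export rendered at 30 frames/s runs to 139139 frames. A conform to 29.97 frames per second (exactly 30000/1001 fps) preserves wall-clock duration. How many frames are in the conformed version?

Target frames = source frames × (target rate / source rate) = 139139 × (30000/1001)/(30) = 139139 × 1000/1001 = 139000.

139000 frames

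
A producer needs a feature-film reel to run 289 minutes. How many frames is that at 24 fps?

416160 frames

289 min = 17340 s.
Frames = 17340 × 24 = 416160.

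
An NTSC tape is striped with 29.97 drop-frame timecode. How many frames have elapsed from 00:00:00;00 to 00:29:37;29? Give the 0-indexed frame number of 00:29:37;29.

53285

As if non-drop at 30 labels/s: (0 × 3600 + 29 × 60 + 37) × 30 + 29 = 53339.
Minute boundaries passed: 29; those not divisible by 10: 29 − 2 = 27; dropped labels = 2 × 27 = 54.
Actual frame index = 53339 − 54 = 53285.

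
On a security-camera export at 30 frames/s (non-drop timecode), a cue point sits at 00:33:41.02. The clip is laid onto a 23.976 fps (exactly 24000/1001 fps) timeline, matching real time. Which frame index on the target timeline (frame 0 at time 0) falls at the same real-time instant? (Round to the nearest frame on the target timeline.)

Source frame index: (0×3600 + 33×60 + 41) × 30 + 2 = 60632.
Real time: 60632 / (30) = 30316/15 s.
Target frame: (30316/15) × (24000/1001) = 339200/7 ≈ 48457.143 → 48457.

frame 48457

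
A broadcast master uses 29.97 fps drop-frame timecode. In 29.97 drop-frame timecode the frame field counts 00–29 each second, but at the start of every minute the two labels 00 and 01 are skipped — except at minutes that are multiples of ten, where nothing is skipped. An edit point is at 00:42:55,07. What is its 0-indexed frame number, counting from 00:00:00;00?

77181

Complete 10-minute blocks: 4, each 17982 frames → 71928.
Remaining 2 whole minutes in the current block: 1800 + 1 × 1798 = 3598 frames.
Within the current minute: 55 × 30 + 7 − 2 = 1655 (labels ;00/;01 skipped at this minute). Total = 71928 + 3598 + 1655 = 77181.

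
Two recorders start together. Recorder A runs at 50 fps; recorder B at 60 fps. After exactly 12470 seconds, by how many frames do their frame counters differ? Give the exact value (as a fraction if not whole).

A emits 50 × 12470 = 623500 frames; B emits 60 × 12470 = 748200.
Difference = 124700 frames; B is ahead of A.

124700 frames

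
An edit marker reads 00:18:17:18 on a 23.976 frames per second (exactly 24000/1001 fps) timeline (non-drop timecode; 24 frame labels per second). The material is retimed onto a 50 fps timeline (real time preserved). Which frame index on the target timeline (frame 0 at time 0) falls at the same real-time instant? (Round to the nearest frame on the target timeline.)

frame 54942

Source frame index: (0×3600 + 18×60 + 17) × 24 + 18 = 26346.
Real time: 26346 / (24000/1001) = 4395391/4000 s.
Target frame: (4395391/4000) × (50) = 4395391/80 ≈ 54942.387 → 54942.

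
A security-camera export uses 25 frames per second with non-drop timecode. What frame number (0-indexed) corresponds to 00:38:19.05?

Total seconds to the label: (0 × 3600 + 38 × 60 + 19) = 2299.
Frame index = 2299 × 25 + 5 = 57480.

frame 57480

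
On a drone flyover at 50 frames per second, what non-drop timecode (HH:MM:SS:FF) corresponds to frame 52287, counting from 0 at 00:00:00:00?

00:17:25:37

52287 ÷ 50 = 1045 full seconds, remainder 37 frames.
1045 s = 0 h 17 min 25 s.
Timecode: 00:17:25:37.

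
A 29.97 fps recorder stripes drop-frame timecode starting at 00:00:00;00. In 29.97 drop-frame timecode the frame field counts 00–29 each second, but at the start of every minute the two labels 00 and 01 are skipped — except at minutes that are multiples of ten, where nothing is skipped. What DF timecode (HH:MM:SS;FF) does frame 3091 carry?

Each 10-minute DF block holds 10 × 60 × 30 − 9 × 2 = 17982 frames. 3091 ÷ 17982 → 0 full blocks, remainder 3091.
Within the partial block the first minute is 1800 frames and each further minute 1798, so 1 further minute boundary passed. Total skipped labels = 18 × 0 + 2 × 1 = 2.
Non-drop label index = 3091 + 2 = 3093; at 30 labels/s that is 00:01:43:03, i.e. DF 00:01:43;03.

00:01:43;03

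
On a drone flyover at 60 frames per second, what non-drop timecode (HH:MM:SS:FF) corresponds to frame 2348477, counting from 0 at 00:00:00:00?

2348477 ÷ 60 = 39141 full seconds, remainder 17 frames.
39141 s = 10 h 52 min 21 s.
Timecode: 10:52:21:17.

10:52:21:17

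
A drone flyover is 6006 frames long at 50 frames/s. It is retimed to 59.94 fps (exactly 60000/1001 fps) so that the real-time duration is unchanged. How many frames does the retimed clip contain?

7200 frames

Target frames = source frames × (target rate / source rate) = 6006 × (60000/1001)/(50) = 6006 × 1200/1001 = 7200.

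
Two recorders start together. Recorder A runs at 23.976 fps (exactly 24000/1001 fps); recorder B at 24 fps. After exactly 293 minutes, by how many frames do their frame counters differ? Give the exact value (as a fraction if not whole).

421920/1001 frames

293 min = 17580 s.
A emits 24000/1001 × 17580 = 421920000/1001 frames; B emits 24 × 17580 = 421920.
Difference = 421920/1001 frames (≈ 421.4985); B is ahead of A.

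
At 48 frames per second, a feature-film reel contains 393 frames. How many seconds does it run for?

8.1875 seconds

Running time = 393 / (48) = 8.1875 s.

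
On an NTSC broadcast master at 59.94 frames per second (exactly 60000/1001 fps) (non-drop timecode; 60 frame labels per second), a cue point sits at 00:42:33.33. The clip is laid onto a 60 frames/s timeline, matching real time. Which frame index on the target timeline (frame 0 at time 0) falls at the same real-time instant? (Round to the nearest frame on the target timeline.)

Source frame index: (0×3600 + 42×60 + 33) × 60 + 33 = 153213.
Real time: 153213 / (60000/1001) = 51122071/20000 s.
Target frame: (51122071/20000) × (60) = 153366213/1000 ≈ 153366.213 → 153366.

frame 153366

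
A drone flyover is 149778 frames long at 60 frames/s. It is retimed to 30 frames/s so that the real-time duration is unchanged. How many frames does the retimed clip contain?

74889 frames

Target frames = source frames × (target rate / source rate) = 149778 × (30)/(60) = 149778 × 1/2 = 74889.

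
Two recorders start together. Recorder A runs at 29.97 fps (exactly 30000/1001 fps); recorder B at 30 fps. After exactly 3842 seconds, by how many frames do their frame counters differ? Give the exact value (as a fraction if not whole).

115260/1001 frames

A emits 30000/1001 × 3842 = 115260000/1001 frames; B emits 30 × 3842 = 115260.
Difference = 115260/1001 frames (≈ 115.1449); B is ahead of A.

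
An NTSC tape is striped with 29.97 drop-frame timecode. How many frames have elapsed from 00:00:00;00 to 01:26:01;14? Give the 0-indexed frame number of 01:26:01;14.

154688

As if non-drop at 30 labels/s: (1 × 3600 + 26 × 60 + 1) × 30 + 14 = 154844.
Minute boundaries passed: 86; those not divisible by 10: 86 − 8 = 78; dropped labels = 2 × 78 = 156.
Actual frame index = 154844 − 156 = 154688.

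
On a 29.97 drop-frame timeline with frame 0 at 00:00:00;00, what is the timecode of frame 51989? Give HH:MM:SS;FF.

Ten DF minutes hold 17982 frames, so frame 51989 lies in block 2 (frames 35964–53945) with 16025 frames into that block.
The block's first minute is 1800 frames and the rest 1798 each; 16025 frames reaches minute 8, so 2 × 18 + 8 × 2 = 52 labels have been skipped so far.
Adding those back, label number 51989 + 52 = 52041 at 30 labels/s is 1734 s + 21 f = 0 h 28 min 54 s frame 21, i.e. 00:28:54;21.

00:28:54;21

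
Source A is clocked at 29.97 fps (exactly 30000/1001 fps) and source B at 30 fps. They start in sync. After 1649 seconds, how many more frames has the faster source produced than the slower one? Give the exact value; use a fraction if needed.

A emits 30000/1001 × 1649 = 49470000/1001 frames; B emits 30 × 1649 = 49470.
Difference = 49470/1001 frames (≈ 49.4206); B is ahead of A.

49470/1001 frames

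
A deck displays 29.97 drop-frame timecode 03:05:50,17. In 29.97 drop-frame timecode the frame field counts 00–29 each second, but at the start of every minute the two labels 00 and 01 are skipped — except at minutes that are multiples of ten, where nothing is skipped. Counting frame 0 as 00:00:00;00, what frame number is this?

334183

As if non-drop at 30 labels/s: (3 × 3600 + 5 × 60 + 50) × 30 + 17 = 334517.
Minute boundaries passed: 185; those not divisible by 10: 185 − 18 = 167; dropped labels = 2 × 167 = 334.
Actual frame index = 334517 − 334 = 334183.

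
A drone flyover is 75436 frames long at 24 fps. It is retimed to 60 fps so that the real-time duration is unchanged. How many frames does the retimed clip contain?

Target frames = source frames × (target rate / source rate) = 75436 × (60)/(24) = 75436 × 5/2 = 188590.

188590 frames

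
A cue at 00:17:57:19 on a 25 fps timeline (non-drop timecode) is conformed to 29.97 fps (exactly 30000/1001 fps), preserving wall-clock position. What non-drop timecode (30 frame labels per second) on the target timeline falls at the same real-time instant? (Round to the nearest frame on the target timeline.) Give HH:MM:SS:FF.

00:17:56:20

Source frame index: (0×3600 + 17×60 + 57) × 25 + 19 = 26944.
Real time: 26944 / (25) = 26944/25 s.
Target frame: (26944/25) × (30000/1001) = 32332800/1001 ≈ 32300.500 → 32300.
At 30 labels/s: frame 32300 → 00:17:56:20.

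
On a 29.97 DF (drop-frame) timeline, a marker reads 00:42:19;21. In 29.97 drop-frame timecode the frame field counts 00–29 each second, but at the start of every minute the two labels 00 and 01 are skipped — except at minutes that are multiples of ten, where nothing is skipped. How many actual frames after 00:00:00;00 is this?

76115

Complete 10-minute blocks: 4, each 17982 frames → 71928.
Remaining 2 whole minutes in the current block: 1800 + 1 × 1798 = 3598 frames.
Within the current minute: 19 × 30 + 21 − 2 = 589 (labels ;00/;01 skipped at this minute). Total = 71928 + 3598 + 589 = 76115.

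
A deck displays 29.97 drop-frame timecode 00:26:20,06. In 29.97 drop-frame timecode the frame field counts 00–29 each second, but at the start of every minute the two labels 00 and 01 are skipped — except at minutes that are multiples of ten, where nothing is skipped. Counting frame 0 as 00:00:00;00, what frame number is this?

Complete 10-minute blocks: 2, each 17982 frames → 35964.
Remaining 6 whole minutes in the current block: 1800 + 5 × 1798 = 10790 frames.
Within the current minute: 20 × 30 + 6 − 2 = 604 (labels ;00/;01 skipped at this minute). Total = 35964 + 10790 + 604 = 47358.

47358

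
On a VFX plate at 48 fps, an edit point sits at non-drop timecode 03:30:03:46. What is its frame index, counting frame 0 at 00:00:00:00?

Total seconds to the label: (3 × 3600 + 30 × 60 + 3) = 12603.
Frame index = 12603 × 48 + 46 = 604990.

frame 604990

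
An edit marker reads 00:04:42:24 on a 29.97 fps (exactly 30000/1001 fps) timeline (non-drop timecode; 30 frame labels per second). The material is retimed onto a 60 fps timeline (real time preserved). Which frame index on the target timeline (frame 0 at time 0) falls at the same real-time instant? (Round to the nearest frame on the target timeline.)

Source frame index: (0×3600 + 4×60 + 42) × 30 + 24 = 8484.
Real time: 8484 / (30000/1001) = 707707/2500 s.
Target frame: (707707/2500) × (60) = 2123121/125 ≈ 16984.968 → 16985.

frame 16985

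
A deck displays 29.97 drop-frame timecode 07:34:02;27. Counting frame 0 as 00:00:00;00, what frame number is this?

Complete 10-minute blocks: 45, each 17982 frames → 809190.
Remaining 4 whole minutes in the current block: 1800 + 3 × 1798 = 7194 frames.
Within the current minute: 2 × 30 + 27 − 2 = 85 (labels ;00/;01 skipped at this minute). Total = 809190 + 7194 + 85 = 816469.

816469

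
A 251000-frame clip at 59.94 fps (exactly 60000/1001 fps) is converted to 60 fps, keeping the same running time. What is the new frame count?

Target frames = source frames × (target rate / source rate) = 251000 × (60)/(60000/1001) = 251000 × 1001/1000 = 251251.

251251 frames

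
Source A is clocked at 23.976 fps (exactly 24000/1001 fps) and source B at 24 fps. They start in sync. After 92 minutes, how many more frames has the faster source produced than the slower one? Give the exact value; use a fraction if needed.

92 min = 5520 s.
A emits 24000/1001 × 5520 = 132480000/1001 frames; B emits 24 × 5520 = 132480.
Difference = 132480/1001 frames (≈ 132.3477); B is ahead of A.

132480/1001 frames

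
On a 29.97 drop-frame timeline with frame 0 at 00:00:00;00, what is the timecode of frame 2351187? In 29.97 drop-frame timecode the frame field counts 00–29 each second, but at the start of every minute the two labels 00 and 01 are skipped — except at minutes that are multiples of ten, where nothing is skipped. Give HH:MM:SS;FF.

Ten DF minutes hold 17982 frames, so frame 2351187 lies in block 130 (frames 2337660–2355641) with 13527 frames into that block.
The block's first minute is 1800 frames and the rest 1798 each; 13527 frames reaches minute 7, so 130 × 18 + 7 × 2 = 2354 labels have been skipped so far.
Adding those back, label number 2351187 + 2354 = 2353541 at 30 labels/s is 78451 s + 11 f = 21 h 47 min 31 s frame 11, i.e. 21:47:31;11.

21:47:31;11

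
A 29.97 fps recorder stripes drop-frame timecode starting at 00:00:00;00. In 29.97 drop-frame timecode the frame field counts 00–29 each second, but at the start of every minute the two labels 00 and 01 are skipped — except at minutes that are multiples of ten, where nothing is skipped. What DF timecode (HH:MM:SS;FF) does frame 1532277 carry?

Each 10-minute DF block holds 10 × 60 × 30 − 9 × 2 = 17982 frames. 1532277 ÷ 17982 → 85 full blocks, remainder 3807.
Within the partial block the first minute is 1800 frames and each further minute 1798, so 2 further minute boundaries passed. Total skipped labels = 18 × 85 + 2 × 2 = 1534.
Non-drop label index = 1532277 + 1534 = 1533811; at 30 labels/s that is 14:12:07:01, i.e. DF 14:12:07;01.

14:12:07;01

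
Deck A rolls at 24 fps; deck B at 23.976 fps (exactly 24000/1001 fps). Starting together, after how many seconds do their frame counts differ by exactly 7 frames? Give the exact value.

7007/24 seconds

The gap grows by |24000/1001 − 24| = 24/1001 frames per second.
Time for a 7-frame gap: 7 ÷ (24/1001) = 7007/24 s.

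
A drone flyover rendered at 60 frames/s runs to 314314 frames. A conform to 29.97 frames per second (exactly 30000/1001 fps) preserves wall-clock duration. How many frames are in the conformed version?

157000 frames

Target frames = source frames × (target rate / source rate) = 314314 × (30000/1001)/(60) = 314314 × 500/1001 = 157000.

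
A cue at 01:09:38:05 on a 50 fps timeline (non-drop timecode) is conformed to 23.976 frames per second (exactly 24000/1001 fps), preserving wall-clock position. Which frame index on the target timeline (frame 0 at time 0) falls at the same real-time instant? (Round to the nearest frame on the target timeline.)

frame 100174

Source frame index: (1×3600 + 9×60 + 38) × 50 + 5 = 208905.
Real time: 208905 / (50) = 41781/10 s.
Target frame: (41781/10) × (24000/1001) = 100274400/1001 ≈ 100174.226 → 100174.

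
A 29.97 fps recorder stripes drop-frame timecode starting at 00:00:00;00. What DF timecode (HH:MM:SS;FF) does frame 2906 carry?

Each 10-minute DF block holds 10 × 60 × 30 − 9 × 2 = 17982 frames. 2906 ÷ 17982 → 0 full blocks, remainder 2906.
Within the partial block the first minute is 1800 frames and each further minute 1798, so 1 further minute boundary passed. Total skipped labels = 18 × 0 + 2 × 1 = 2.
Non-drop label index = 2906 + 2 = 2908; at 30 labels/s that is 00:01:36:28, i.e. DF 00:01:36;28.

00:01:36;28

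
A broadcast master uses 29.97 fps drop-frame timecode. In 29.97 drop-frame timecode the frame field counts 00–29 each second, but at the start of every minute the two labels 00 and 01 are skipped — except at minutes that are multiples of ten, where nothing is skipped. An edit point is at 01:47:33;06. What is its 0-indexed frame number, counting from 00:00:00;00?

193402

Complete 10-minute blocks: 10, each 17982 frames → 179820.
Remaining 7 whole minutes in the current block: 1800 + 6 × 1798 = 12588 frames.
Within the current minute: 33 × 30 + 6 − 2 = 994 (labels ;00/;01 skipped at this minute). Total = 179820 + 12588 + 994 = 193402.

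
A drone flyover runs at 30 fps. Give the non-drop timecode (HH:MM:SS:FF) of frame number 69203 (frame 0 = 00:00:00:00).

00:38:26:23

69203 ÷ 30 = 2306 full seconds, remainder 23 frames.
2306 s = 0 h 38 min 26 s.
Timecode: 00:38:26:23.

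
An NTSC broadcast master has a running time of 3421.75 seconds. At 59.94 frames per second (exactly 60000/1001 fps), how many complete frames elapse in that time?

205099 frames

Frames = 3421.75 × 60000/1001 = 205305000/1001 ≈ 205099.9001.
Complete frames: 205099.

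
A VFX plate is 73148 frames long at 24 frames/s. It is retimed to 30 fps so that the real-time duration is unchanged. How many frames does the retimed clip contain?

91435 frames

Frames at target rate = 73148 × (30) / (24) = 91435.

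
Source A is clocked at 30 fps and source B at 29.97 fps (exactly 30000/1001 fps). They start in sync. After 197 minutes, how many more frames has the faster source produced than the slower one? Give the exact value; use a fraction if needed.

354600/1001 frames

197 min = 11820 s.
A emits 30 × 11820 = 354600 frames; B emits 30000/1001 × 11820 = 354600000/1001.
Difference = 354600/1001 frames (≈ 354.2458); B is behind A.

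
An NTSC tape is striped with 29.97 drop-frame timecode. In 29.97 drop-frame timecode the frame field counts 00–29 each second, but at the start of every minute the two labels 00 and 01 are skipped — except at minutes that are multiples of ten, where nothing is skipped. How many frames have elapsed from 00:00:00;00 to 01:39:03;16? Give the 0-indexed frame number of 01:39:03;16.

178126

Complete 10-minute blocks: 9, each 17982 frames → 161838.
Remaining 9 whole minutes in the current block: 1800 + 8 × 1798 = 16184 frames.
Within the current minute: 3 × 30 + 16 − 2 = 104 (labels ;00/;01 skipped at this minute). Total = 161838 + 16184 + 104 = 178126.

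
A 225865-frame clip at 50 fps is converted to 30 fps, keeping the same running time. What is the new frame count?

135519 frames

Target frames = source frames × (target rate / source rate) = 225865 × (30)/(50) = 225865 × 3/5 = 135519.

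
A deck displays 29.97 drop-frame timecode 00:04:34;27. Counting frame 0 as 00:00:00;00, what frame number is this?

8239

As if non-drop at 30 labels/s: (0 × 3600 + 4 × 60 + 34) × 30 + 27 = 8247.
Minute boundaries passed: 4; those not divisible by 10: 4 − 0 = 4; dropped labels = 2 × 4 = 8.
Actual frame index = 8247 − 8 = 8239.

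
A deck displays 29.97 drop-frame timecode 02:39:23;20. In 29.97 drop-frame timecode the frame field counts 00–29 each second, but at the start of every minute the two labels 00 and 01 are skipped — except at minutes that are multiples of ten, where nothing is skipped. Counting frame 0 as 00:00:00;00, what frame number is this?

As if non-drop at 30 labels/s: (2 × 3600 + 39 × 60 + 23) × 30 + 20 = 286910.
Minute boundaries passed: 159; those not divisible by 10: 159 − 15 = 144; dropped labels = 2 × 144 = 288.
Actual frame index = 286910 − 288 = 286622.

286622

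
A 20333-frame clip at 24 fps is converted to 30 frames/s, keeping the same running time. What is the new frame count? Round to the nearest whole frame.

Frames at target rate = 20333 × (30) / (24) = 101665/4 ≈ 25416.250.
Nearest whole frame: 25416.

25416 frames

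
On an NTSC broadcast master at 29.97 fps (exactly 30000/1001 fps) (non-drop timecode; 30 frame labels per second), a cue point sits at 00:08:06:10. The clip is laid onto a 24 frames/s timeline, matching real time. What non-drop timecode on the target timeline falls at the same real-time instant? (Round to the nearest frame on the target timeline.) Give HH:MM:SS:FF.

00:08:06:20

Source frame index: (0×3600 + 8×60 + 6) × 30 + 10 = 14590.
Real time: 14590 / (30000/1001) = 1460459/3000 s.
Target frame: (1460459/3000) × (24) = 1460459/125 ≈ 11683.672 → 11684.
At 24 labels/s: frame 11684 → 00:08:06:20.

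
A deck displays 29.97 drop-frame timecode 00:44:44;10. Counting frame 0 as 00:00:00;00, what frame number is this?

80450

Complete 10-minute blocks: 4, each 17982 frames → 71928.
Remaining 4 whole minutes in the current block: 1800 + 3 × 1798 = 7194 frames.
Within the current minute: 44 × 30 + 10 − 2 = 1328 (labels ;00/;01 skipped at this minute). Total = 71928 + 7194 + 1328 = 80450.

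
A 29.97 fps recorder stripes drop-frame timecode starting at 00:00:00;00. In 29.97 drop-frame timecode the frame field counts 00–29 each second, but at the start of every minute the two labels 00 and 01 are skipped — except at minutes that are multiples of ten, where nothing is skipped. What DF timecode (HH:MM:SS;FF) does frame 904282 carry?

Ten DF minutes hold 17982 frames, so frame 904282 lies in block 50 (frames 899100–917081) with 5182 frames into that block.
The block's first minute is 1800 frames and the rest 1798 each; 5182 frames reaches minute 2, so 50 × 18 + 2 × 2 = 904 labels have been skipped so far.
Adding those back, label number 904282 + 904 = 905186 at 30 labels/s is 30172 s + 26 f = 8 h 22 min 52 s frame 26, i.e. 08:22:52;26.

08:22:52;26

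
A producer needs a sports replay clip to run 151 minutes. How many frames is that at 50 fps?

453000 frames

151 min = 9060 s.
Frames = 9060 × 50 = 453000.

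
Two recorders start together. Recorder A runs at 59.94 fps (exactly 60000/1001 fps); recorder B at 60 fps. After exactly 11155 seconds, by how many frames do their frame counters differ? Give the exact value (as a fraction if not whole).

A emits 60000/1001 × 11155 = 669300000/1001 frames; B emits 60 × 11155 = 669300.
Difference = 669300/1001 frames (≈ 668.6314); B is ahead of A.

669300/1001 frames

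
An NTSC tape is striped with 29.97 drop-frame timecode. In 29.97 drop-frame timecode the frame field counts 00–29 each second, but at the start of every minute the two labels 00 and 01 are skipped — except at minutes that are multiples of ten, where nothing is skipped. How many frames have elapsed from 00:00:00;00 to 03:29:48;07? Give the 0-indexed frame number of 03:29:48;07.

Complete 10-minute blocks: 20, each 17982 frames → 359640.
Remaining 9 whole minutes in the current block: 1800 + 8 × 1798 = 16184 frames.
Within the current minute: 48 × 30 + 7 − 2 = 1445 (labels ;00/;01 skipped at this minute). Total = 359640 + 16184 + 1445 = 377269.

377269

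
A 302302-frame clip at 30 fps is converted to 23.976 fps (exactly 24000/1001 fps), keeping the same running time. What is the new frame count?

241600 frames

Target frames = source frames × (target rate / source rate) = 302302 × (24000/1001)/(30) = 302302 × 800/1001 = 241600.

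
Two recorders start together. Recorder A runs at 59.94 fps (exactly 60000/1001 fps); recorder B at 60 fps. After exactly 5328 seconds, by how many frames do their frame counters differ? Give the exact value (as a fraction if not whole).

A emits 60000/1001 × 5328 = 319680000/1001 frames; B emits 60 × 5328 = 319680.
Difference = 319680/1001 frames (≈ 319.3606); B is ahead of A.

319680/1001 frames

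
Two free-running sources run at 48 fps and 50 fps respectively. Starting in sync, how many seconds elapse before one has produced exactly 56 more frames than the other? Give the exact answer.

The gap grows by |50 − 48| = 2 frames per second.
Time for a 56-frame gap: 56 ÷ (2) = 28 s.

28 seconds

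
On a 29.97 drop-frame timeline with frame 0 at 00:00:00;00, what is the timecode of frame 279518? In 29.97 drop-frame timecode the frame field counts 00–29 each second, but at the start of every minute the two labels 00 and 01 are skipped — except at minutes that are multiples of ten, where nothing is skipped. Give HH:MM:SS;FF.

Ten DF minutes hold 17982 frames, so frame 279518 lies in block 15 (frames 269730–287711) with 9788 frames into that block.
The block's first minute is 1800 frames and the rest 1798 each; 9788 frames reaches minute 5, so 15 × 18 + 5 × 2 = 280 labels have been skipped so far.
Adding those back, label number 279518 + 280 = 279798 at 30 labels/s is 9326 s + 18 f = 2 h 35 min 26 s frame 18, i.e. 02:35:26;18.

02:35:26;18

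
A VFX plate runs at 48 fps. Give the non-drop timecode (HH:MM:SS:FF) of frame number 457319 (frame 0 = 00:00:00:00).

02:38:47:23

457319 ÷ 48 = 9527 full seconds, remainder 23 frames.
9527 s = 2 h 38 min 47 s.
Timecode: 02:38:47:23.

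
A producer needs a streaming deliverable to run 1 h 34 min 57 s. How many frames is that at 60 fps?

341820 frames

1 h 34 min 57 s = 5697 s.
Frames = 5697 × 60 = 341820.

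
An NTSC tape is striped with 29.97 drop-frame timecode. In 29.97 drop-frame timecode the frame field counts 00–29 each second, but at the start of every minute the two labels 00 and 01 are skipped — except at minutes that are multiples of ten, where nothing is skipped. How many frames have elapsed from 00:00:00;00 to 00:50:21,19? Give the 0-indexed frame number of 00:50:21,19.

90559

As if non-drop at 30 labels/s: (0 × 3600 + 50 × 60 + 21) × 30 + 19 = 90649.
Minute boundaries passed: 50; those not divisible by 10: 50 − 5 = 45; dropped labels = 2 × 45 = 90.
Actual frame index = 90649 − 90 = 90559.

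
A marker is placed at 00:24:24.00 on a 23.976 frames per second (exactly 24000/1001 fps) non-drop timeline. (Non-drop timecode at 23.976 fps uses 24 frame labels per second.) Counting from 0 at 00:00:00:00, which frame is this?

35136

Total seconds to the label: (0 × 3600 + 24 × 60 + 24) = 1464.
Frame index = 1464 × 24 + 0 = 35136.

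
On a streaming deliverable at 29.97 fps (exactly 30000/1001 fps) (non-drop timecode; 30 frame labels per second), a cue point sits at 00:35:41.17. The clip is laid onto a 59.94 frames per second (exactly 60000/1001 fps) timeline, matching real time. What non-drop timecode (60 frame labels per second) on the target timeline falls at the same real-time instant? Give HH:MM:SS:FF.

00:35:41:34

Source frame index: (0×3600 + 35×60 + 41) × 30 + 17 = 64247.
Real time: 64247 / (30000/1001) = 64311247/30000 s.
Target frame: (64311247/30000) × (60000/1001) = 128494.
At 60 labels/s: frame 128494 → 00:35:41:34.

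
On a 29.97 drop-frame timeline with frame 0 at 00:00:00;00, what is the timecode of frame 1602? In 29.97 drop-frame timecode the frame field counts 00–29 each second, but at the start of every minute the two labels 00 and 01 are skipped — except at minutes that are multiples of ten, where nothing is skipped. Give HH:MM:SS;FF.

00:00:53;12

Each 10-minute DF block holds 10 × 60 × 30 − 9 × 2 = 17982 frames. 1602 ÷ 17982 → 0 full blocks, remainder 1602.
Within the partial block the first minute is 1800 frames and each further minute 1798, so 0 further minute boundaries passed. Total skipped labels = 18 × 0 + 2 × 0 = 0.
Non-drop label index = 1602 + 0 = 1602; at 30 labels/s that is 00:00:53:12, i.e. DF 00:00:53;12.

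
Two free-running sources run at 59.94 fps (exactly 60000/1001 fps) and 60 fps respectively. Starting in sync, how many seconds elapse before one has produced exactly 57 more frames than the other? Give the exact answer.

The gap grows by |60 − 60000/1001| = 60/1001 frames per second.
Time for a 57-frame gap: 57 ÷ (60/1001) = 950.95 s.

950.95 seconds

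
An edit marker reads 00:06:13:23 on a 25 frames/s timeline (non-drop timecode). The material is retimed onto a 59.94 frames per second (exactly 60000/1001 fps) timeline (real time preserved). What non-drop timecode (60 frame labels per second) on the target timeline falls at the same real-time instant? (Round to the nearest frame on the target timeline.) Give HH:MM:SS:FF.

00:06:13:33

Source frame index: (0×3600 + 6×60 + 13) × 25 + 23 = 9348.
Real time: 9348 / (25) = 9348/25 s.
Target frame: (9348/25) × (60000/1001) = 22435200/1001 ≈ 22412.787 → 22413.
At 60 labels/s: frame 22413 → 00:06:13:33.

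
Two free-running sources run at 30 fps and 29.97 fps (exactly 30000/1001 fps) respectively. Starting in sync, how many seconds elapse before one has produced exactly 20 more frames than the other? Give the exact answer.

2002/3 seconds

The gap grows by |30000/1001 − 30| = 30/1001 frames per second.
Time for a 20-frame gap: 20 ÷ (30/1001) = 2002/3 s.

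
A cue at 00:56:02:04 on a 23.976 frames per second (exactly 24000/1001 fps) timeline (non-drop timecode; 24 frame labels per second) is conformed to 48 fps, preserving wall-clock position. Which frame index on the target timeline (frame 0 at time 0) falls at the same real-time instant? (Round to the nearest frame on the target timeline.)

Source frame index: (0×3600 + 56×60 + 2) × 24 + 4 = 80692.
Real time: 80692 / (24000/1001) = 20193173/6000 s.
Target frame: (20193173/6000) × (48) = 20193173/125 ≈ 161545.384 → 161545.

frame 161545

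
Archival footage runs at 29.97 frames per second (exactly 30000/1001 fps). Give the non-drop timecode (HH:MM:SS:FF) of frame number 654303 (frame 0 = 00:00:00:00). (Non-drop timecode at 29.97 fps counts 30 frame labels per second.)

654303 ÷ 30 = 21810 full seconds, remainder 3 frames.
21810 s = 6 h 3 min 30 s.
Timecode: 06:03:30:03.

06:03:30:03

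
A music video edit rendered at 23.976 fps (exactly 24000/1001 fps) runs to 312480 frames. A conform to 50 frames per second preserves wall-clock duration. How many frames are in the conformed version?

Target frames = source frames × (target rate / source rate) = 312480 × (50)/(24000/1001) = 312480 × 1001/480 = 651651.

651651 frames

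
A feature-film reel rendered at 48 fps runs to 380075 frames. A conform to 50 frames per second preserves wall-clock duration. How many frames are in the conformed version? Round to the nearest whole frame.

395911 frames

Frames at target rate = 380075 × (50) / (48) = 9501875/24 ≈ 395911.458.
Nearest whole frame: 395911.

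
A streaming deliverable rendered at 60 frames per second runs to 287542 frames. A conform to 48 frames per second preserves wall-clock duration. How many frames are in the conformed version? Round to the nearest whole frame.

230034 frames

Frames at target rate = 287542 × (48) / (60) = 1150168/5 ≈ 230033.600.
Nearest whole frame: 230034.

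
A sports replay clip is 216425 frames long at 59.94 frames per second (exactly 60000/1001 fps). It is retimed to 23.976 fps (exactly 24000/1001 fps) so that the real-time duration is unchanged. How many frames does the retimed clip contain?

Target frames = source frames × (target rate / source rate) = 216425 × (24000/1001)/(60000/1001) = 216425 × 2/5 = 86570.

86570 frames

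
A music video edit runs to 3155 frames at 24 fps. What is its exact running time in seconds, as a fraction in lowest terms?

Running time = 3155 ÷ (24) = 3155 × 1/24 = 3155/24 s.

3155/24 seconds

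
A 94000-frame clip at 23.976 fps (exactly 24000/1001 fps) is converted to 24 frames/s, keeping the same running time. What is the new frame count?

94094 frames

Target frames = source frames × (target rate / source rate) = 94000 × (24)/(24000/1001) = 94000 × 1001/1000 = 94094.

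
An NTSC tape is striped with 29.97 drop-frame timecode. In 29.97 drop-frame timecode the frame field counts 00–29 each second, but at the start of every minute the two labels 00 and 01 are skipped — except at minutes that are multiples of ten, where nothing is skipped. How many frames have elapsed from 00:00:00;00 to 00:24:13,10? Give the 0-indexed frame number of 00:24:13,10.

As if non-drop at 30 labels/s: (0 × 3600 + 24 × 60 + 13) × 30 + 10 = 43600.
Minute boundaries passed: 24; those not divisible by 10: 24 − 2 = 22; dropped labels = 2 × 22 = 44.
Actual frame index = 43600 − 44 = 43556.

43556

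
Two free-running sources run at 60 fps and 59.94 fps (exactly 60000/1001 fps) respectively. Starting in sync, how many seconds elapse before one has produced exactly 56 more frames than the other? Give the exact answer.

14014/15 seconds

The gap grows by |60000/1001 − 60| = 60/1001 frames per second.
Time for a 56-frame gap: 56 ÷ (60/1001) = 14014/15 s.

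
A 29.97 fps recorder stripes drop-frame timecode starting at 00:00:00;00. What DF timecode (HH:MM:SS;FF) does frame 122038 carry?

Each 10-minute DF block holds 10 × 60 × 30 − 9 × 2 = 17982 frames. 122038 ÷ 17982 → 6 full blocks, remainder 14146.
Within the partial block the first minute is 1800 frames and each further minute 1798, so 7 further minute boundaries passed. Total skipped labels = 18 × 6 + 2 × 7 = 122.
Non-drop label index = 122038 + 122 = 122160; at 30 labels/s that is 01:07:52:00, i.e. DF 01:07:52;00.

01:07:52;00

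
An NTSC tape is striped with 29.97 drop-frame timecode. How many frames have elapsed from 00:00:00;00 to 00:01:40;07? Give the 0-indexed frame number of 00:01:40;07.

As if non-drop at 30 labels/s: (0 × 3600 + 1 × 60 + 40) × 30 + 7 = 3007.
Minute boundaries passed: 1; those not divisible by 10: 1 − 0 = 1; dropped labels = 2 × 1 = 2.
Actual frame index = 3007 − 2 = 3005.

3005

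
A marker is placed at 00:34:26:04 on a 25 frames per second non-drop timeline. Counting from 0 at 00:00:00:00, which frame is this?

Total seconds to the label: (0 × 3600 + 34 × 60 + 26) = 2066.
Frame index = 2066 × 25 + 4 = 51654.

51654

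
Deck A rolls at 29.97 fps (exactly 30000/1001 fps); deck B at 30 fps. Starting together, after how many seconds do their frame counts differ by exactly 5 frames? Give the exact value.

The gap grows by |30 − 30000/1001| = 30/1001 frames per second.
Time for a 5-frame gap: 5 ÷ (30/1001) = 1001/6 s.

1001/6 seconds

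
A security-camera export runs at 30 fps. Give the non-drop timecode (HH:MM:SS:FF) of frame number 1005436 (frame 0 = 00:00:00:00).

1005436 ÷ 30 = 33514 full seconds, remainder 16 frames.
33514 s = 9 h 18 min 34 s.
Timecode: 09:18:34:16.

09:18:34:16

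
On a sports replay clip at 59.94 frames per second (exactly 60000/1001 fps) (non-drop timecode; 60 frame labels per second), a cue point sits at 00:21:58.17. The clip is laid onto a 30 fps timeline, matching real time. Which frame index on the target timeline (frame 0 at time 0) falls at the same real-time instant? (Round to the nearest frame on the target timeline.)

Source frame index: (0×3600 + 21×60 + 58) × 60 + 17 = 79097.
Real time: 79097 / (60000/1001) = 79176097/60000 s.
Target frame: (79176097/60000) × (30) = 79176097/2000 ≈ 39588.048 → 39588.

frame 39588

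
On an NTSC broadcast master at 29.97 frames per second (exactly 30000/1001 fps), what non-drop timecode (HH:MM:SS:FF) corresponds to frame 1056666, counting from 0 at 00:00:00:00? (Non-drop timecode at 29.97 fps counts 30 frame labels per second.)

09:47:02:06

1056666 ÷ 30 = 35222 full seconds, remainder 6 frames.
35222 s = 9 h 47 min 2 s.
Timecode: 09:47:02:06.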